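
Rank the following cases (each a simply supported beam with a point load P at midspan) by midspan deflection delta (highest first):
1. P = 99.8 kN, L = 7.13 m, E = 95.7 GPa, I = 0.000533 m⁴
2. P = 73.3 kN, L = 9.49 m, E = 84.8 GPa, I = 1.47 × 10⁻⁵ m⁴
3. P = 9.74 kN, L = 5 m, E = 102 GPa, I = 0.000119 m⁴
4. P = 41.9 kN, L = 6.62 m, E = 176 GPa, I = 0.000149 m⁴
Model: a simply supported beam with a point load P at midspan, so delta = (P·L^3) / (48·E·I) (SI units).
  Case 1: delta = (99800 × 7.13^3) / (48 × (9.57 × 10¹⁰) × 0.000533) = 0.01477 m = 14.77 mm
  Case 2: delta = (73300 × 9.49^3) / (48 × (8.48 × 10¹⁰) × (1.47 × 10⁻⁵)) = 1.047 m = 1047 mm
  Case 3: delta = (9740 × 5^3) / (48 × (1.02 × 10¹¹) × 0.000119) = 0.00209 m = 2.09 mm
  Case 4: delta = (41900 × 6.62^3) / (48 × (1.76 × 10¹¹) × 0.000149) = 0.009657 m = 9.657 mm
Ordering: 1047 mm (case 2) > 14.77 mm (case 1) > 9.657 mm (case 4) > 2.09 mm (case 3)
Final answer: 2, 1, 4, 3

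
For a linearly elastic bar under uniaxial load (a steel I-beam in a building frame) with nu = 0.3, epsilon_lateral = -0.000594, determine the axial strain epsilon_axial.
Model: a linearly elastic bar under uniaxial load, so epsilon_lateral = -nu·epsilon_axial.
Solve for epsilon_axial: epsilon_axial = -epsilon_lateral / nu.
Substitute:
  epsilon_axial = -(-0.000594) / 0.3
  epsilon_axial = 0.00198
Final answer: epsilon_axial = 0.00198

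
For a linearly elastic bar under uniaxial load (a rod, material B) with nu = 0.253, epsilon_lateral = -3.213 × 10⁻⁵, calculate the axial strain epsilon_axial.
Model: a linearly elastic bar under uniaxial load, so epsilon_lateral = -nu·epsilon_axial.
Solve for epsilon_axial: epsilon_axial = -epsilon_lateral / nu.
Substitute:
  epsilon_axial = -(-3.213 × 10⁻⁵) / 0.253
  epsilon_axial = 0.000127
Final answer: epsilon_axial = 0.000127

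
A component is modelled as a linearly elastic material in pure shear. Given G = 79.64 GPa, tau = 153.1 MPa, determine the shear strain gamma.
Model: a linearly elastic material in pure shear, so tau = G·gamma.
Solve for gamma: gamma = tau / G.
Convert to SI units:
  G = 79.64 GPa = 7.964 × 10¹⁰ Pa
  tau = 153.1 MPa = 1.531 × 10⁸ Pa
Substitute:
  gamma = (1.531 × 10⁸) / (7.964 × 10¹⁰)
  gamma = 0.001922
Final answer: gamma = 0.001922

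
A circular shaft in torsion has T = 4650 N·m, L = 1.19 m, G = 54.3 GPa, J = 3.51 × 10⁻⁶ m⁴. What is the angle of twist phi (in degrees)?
Model: a circular shaft in torsion, so phi = (T·L) / (G·J).
Convert to SI units:
  G = 54.3 GPa = 5.43 × 10¹⁰ Pa
Substitute:
  phi = (4650 × 1.19) / ((5.43 × 10¹⁰) × (3.51 × 10⁻⁶))
  phi = 0.02903 rad
Convert to degrees: phi = 0.02903 × 180/π = 1.663°
Final answer: phi = 1.663°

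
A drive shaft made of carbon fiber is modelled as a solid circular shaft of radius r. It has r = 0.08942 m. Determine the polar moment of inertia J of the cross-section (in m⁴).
Model: a solid circular shaft of radius r, so J = (π·r^4) / 2.
Substitute:
  J = (π × 0.08942^4) / 2
  J = 0.0001004 m⁴
Final answer: J = 0.0001004 m⁴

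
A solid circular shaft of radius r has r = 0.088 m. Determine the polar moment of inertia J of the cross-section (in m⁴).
Model: a solid circular shaft of radius r, so J = (π·r^4) / 2.
Substitute:
  J = (π × 0.088^4) / 2
  J = 9.42 × 10⁻⁵ m⁴
Final answer: J = 9.42 × 10⁻⁵ m⁴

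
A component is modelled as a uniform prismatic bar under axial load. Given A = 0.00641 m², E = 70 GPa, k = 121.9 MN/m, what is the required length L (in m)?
Model: a uniform prismatic bar under axial load, so k = (A·E) / L.
Solve for L: L = (A·E) / k.
Convert to SI units:
  E = 70 GPa = 7 × 10¹⁰ Pa
  k = 121.9 MN/m = 1.219 × 10⁸ N/m
Substitute:
  L = (0.00641 × (7 × 10¹⁰)) / (1.219 × 10⁸)
  L = 3.681 m
Final answer: L = 3.681 m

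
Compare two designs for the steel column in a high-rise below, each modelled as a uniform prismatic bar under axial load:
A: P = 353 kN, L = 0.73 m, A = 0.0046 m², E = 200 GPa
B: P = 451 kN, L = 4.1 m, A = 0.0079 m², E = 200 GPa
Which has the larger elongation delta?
Model: a uniform prismatic bar under axial load, so delta = (P·L) / (A·E) (SI units).
  A: delta = (353000 × 0.73) / (0.0046 × (2 × 10¹¹)) = 0.0002801 m = 0.2801 mm
  B: delta = (451000 × 4.1) / (0.0079 × (2 × 10¹¹)) = 0.00117 m = 1.17 mm
1.17 mm > 0.2801 mm, so B is larger.
Final answer: B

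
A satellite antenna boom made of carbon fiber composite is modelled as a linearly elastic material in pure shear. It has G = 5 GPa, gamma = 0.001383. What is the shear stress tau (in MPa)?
Model: a linearly elastic material in pure shear, so tau = G·gamma.
Convert to SI units:
  G = 5 GPa = 5 × 10⁹ Pa
Substitute:
  tau = (5 × 10⁹) × 0.001383
  tau = 6.915 × 10⁶ Pa
Convert: tau = 6.915 × 10⁶ Pa = 6.915 MPa
Final answer: tau = 6.915 MPa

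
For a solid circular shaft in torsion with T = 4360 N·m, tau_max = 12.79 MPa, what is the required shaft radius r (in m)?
Model: a solid circular shaft in torsion, so tau_max = (2·T) / (π·r^3).
Solve for r: r = ((2·T) / (π·tau_max))^(1/3).
Convert to SI units:
  tau_max = 12.79 MPa = 1.279 × 10⁷ Pa
Substitute:
  r = ((2 × 4360) / (π × (1.279 × 10⁷)))^(1/3)
  r = 0.06009 m
Final answer: r = 0.06009 m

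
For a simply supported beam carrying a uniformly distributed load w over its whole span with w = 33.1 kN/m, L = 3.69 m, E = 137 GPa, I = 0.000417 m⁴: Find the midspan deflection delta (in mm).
Model: a simply supported beam carrying a uniformly distributed load w over its whole span, so delta = (5·w·L^4) / (384·E·I).
Convert to SI units:
  w = 33.1 kN/m = 33100 N/m
  E = 137 GPa = 1.37 × 10¹¹ Pa
Substitute:
  delta = (5 × 33100 × 3.69^4) / (384 × (1.37 × 10¹¹) × 0.000417)
  delta = 0.001399 m
Convert: delta = 0.001399 m = 1.399 mm
Final answer: delta = 1.399 mm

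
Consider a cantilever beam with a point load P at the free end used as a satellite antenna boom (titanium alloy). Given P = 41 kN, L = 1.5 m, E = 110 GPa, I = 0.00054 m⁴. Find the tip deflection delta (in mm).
Model: a cantilever beam with a point load P at the free end, so delta = (P·L^3) / (3·E·I).
Convert to SI units:
  P = 41 kN = 41000 N
  E = 110 GPa = 1.1 × 10¹¹ Pa
Substitute:
  delta = (41000 × 1.5^3) / (3 × (1.1 × 10¹¹) × 0.00054)
  delta = 0.0007765 m
Convert: delta = 0.0007765 m = 0.7765 mm
Final answer: delta = 0.7765 mm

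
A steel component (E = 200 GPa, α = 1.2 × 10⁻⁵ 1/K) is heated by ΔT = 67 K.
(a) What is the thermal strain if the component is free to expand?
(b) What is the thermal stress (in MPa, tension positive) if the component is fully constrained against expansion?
(a) Free thermal strain ε_th = α·ΔT = (1.2 × 10⁻⁵) × 67 = 0.000804
(b) Fully constrained, the expansion is suppressed, so σ = -E·α·ΔT. Convert E = 200 GPa = 2 × 10¹¹ Pa.
  σ = -(2 × 10¹¹) × (1.2 × 10⁻⁵) × 67 = -1.608 × 10⁸ Pa = -160.8 MPa (compressive)
Final answer: (a) ε_th = 0.000804, (b) σ = -160.8 MPa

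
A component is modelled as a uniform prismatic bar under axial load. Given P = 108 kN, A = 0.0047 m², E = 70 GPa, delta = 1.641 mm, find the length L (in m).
Model: a uniform prismatic bar under axial load, so delta = (P·L) / (A·E).
Solve for L: L = (delta·A·E) / P.
Convert to SI units:
  P = 108 kN = 108000 N
  E = 70 GPa = 7 × 10¹⁰ Pa
  delta = 1.641 mm = 0.001641 m
Substitute:
  L = (0.001641 × 0.0047 × (7 × 10¹⁰)) / 108000
  L = 4.999 m
Final answer: L = 4.999 m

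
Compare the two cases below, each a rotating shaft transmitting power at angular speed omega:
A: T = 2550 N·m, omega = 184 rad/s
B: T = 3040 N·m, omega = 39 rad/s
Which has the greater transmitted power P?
Model: a rotating shaft transmitting power at angular speed omega, so P = T·omega (SI units).
  A: P = 2550 × 184 = 469200 W = 469.2 kW
  B: P = 3040 × 39 = 118600 W = 118.6 kW
469.2 kW > 118.6 kW, so A is larger.
Final answer: A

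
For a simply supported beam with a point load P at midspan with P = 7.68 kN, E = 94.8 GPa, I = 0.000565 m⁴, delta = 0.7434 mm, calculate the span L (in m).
Model: a simply supported beam with a point load P at midspan, so delta = (P·L^3) / (48·E·I).
Solve for L: L = ((48·delta·E·I) / P)^(1/3).
Convert to SI units:
  P = 7.68 kN = 7680 N
  E = 94.8 GPa = 9.48 × 10¹⁰ Pa
  delta = 0.7434 mm = 0.0007434 m
Substitute:
  L = ((48 × 0.0007434 × (9.48 × 10¹⁰) × 0.000565) / 7680)^(1/3)
  L = 6.29 m
Final answer: L = 6.29 m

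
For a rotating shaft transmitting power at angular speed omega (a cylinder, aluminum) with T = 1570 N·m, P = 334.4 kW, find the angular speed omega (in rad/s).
Model: a rotating shaft transmitting power at angular speed omega, so P = T·omega.
Solve for omega: omega = P / T.
Convert to SI units:
  P = 334.4 kW = 334400 W
Substitute:
  omega = 334400 / 1570
  omega = 213 rad/s
Final answer: omega = 213 rad/s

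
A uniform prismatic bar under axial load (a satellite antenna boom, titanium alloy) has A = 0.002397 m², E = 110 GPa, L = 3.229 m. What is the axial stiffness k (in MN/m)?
Model: a uniform prismatic bar under axial load, so k = (A·E) / L.
Convert to SI units:
  E = 110 GPa = 1.1 × 10¹¹ Pa
Substitute:
  k = (0.002397 × (1.1 × 10¹¹)) / 3.229
  k = 8.166 × 10⁷ N/m
Convert: k = 8.166 × 10⁷ N/m = 81.66 MN/m
Final answer: k = 81.66 MN/m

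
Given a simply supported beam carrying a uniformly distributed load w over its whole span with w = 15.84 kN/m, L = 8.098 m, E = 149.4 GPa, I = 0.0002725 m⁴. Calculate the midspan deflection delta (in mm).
Model: a simply supported beam carrying a uniformly distributed load w over its whole span, so delta = (5·w·L^4) / (384·E·I).
Convert to SI units:
  w = 15.84 kN/m = 15840 N/m
  E = 149.4 GPa = 1.494 × 10¹¹ Pa
Substitute:
  delta = (5 × 15840 × 8.098^4) / (384 × (1.494 × 10¹¹) × 0.0002725)
  delta = 0.02179 m
Convert: delta = 0.02179 m = 21.79 mm
Final answer: delta = 21.79 mm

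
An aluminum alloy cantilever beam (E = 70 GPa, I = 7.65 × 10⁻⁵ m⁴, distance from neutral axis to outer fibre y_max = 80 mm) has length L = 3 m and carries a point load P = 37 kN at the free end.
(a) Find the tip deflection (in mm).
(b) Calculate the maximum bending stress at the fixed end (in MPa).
(a) Tip deflection of a cantilever with an end point load: δ = P·L^3 / (3·E·I). Convert P = 37 kN = 37000 N, E = 70 GPa = 7 × 10¹⁰ Pa.
  δ = (37000 × 3^3) / (3 × (7 × 10¹⁰) × (7.65 × 10⁻⁵)) = 0.06218 m = 62.18 mm
(b) Maximum bending moment at the fixed end: M = P·L = 37000 × 3 = 111000 N·m. Convert y_max = 80 mm = 0.08 m.
  σ = M·y_max / I = (111000 × 0.08) / (7.65 × 10⁻⁵) = 1.161 × 10⁸ Pa = 116.1 MPa
Final answer: (a) δ = 62.18 mm, (b) σ = 116.1 MPa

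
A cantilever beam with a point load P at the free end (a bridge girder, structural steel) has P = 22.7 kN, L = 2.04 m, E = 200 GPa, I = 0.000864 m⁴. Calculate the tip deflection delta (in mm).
Model: a cantilever beam with a point load P at the free end, so delta = (P·L^3) / (3·E·I).
Convert to SI units:
  P = 22.7 kN = 22700 N
  E = 200 GPa = 2 × 10¹¹ Pa
Substitute:
  delta = (22700 × 2.04^3) / (3 × (2 × 10¹¹) × 0.000864)
  delta = 0.0003718 m
Convert: delta = 0.0003718 m = 0.3718 mm
Final answer: delta = 0.3718 mm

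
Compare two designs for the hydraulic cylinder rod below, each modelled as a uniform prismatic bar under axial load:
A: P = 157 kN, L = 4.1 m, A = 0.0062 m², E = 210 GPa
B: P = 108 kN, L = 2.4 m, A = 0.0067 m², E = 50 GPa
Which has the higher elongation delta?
Model: a uniform prismatic bar under axial load, so delta = (P·L) / (A·E) (SI units).
  A: delta = (157000 × 4.1) / (0.0062 × (2.1 × 10¹¹)) = 0.0004944 m = 0.4944 mm
  B: delta = (108000 × 2.4) / (0.0067 × (5 × 10¹⁰)) = 0.0007737 m = 0.7737 mm
0.7737 mm > 0.4944 mm, so B is larger.
Final answer: B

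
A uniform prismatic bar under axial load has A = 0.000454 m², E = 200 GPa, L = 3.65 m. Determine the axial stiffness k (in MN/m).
Model: a uniform prismatic bar under axial load, so k = (A·E) / L.
Convert to SI units:
  E = 200 GPa = 2 × 10¹¹ Pa
Substitute:
  k = (0.000454 × (2 × 10¹¹)) / 3.65
  k = 2.488 × 10⁷ N/m
Convert: k = 2.488 × 10⁷ N/m = 24.88 MN/m
Final answer: k = 24.88 MN/m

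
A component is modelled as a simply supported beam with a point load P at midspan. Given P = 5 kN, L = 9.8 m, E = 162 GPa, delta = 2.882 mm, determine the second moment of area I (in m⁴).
Model: a simply supported beam with a point load P at midspan, so delta = (P·L^3) / (48·E·I).
Solve for I: I = (P·L^3) / (48·delta·E).
Convert to SI units:
  P = 5 kN = 5000 N
  E = 162 GPa = 1.62 × 10¹¹ Pa
  delta = 2.882 mm = 0.002882 m
Substitute:
  I = (5000 × 9.8^3) / (48 × 0.002882 × (1.62 × 10¹¹))
  I = 0.00021 m⁴
Final answer: I = 0.00021 m⁴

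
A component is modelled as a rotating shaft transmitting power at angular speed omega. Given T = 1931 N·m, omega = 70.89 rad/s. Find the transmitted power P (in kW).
Model: a rotating shaft transmitting power at angular speed omega, so P = T·omega.
Substitute:
  P = 1931 × 70.89
  P = 136900 W
Convert: P = 136900 W = 136.9 kW
Final answer: P = 136.9 kW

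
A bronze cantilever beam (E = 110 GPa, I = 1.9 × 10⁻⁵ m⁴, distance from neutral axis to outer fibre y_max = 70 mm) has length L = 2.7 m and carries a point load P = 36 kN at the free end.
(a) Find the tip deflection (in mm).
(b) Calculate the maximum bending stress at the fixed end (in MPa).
(a) Tip deflection of a cantilever with an end point load: δ = P·L^3 / (3·E·I). Convert P = 36 kN = 36000 N, E = 110 GPa = 1.1 × 10¹¹ Pa.
  δ = (36000 × 2.7^3) / (3 × (1.1 × 10¹¹) × (1.9 × 10⁻⁵)) = 0.113 m = 113 mm
(b) Maximum bending moment at the fixed end: M = P·L = 36000 × 2.7 = 97200 N·m. Convert y_max = 70 mm = 0.07 m.
  σ = M·y_max / I = (97200 × 0.07) / (1.9 × 10⁻⁵) = 3.581 × 10⁸ Pa = 358.1 MPa
Final answer: (a) δ = 113 mm, (b) σ = 358.1 MPa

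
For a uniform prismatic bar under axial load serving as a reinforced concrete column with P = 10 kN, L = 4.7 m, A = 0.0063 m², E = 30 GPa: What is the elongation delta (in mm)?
Model: a uniform prismatic bar under axial load, so delta = (P·L) / (A·E).
Convert to SI units:
  P = 10 kN = 10000 N
  E = 30 GPa = 3 × 10¹⁰ Pa
Substitute:
  delta = (10000 × 4.7) / (0.0063 × (3 × 10¹⁰))
  delta = 0.0002487 m
Convert: delta = 0.0002487 m = 0.2487 mm
Final answer: delta = 0.2487 mm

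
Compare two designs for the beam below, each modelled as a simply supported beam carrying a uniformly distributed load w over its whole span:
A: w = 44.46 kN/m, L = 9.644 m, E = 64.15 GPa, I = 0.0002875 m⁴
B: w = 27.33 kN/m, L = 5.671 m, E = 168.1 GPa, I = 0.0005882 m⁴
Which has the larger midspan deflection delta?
Model: a simply supported beam carrying a uniformly distributed load w over its whole span, so delta = (5·w·L^4) / (384·E·I) (SI units).
  A: delta = (5 × 44460 × 9.644^4) / (384 × (6.415 × 10¹⁰) × 0.0002875) = 0.2715 m = 271.5 mm
  B: delta = (5 × 27330 × 5.671^4) / (384 × (1.681 × 10¹¹) × 0.0005882) = 0.003722 m = 3.722 mm
271.5 mm > 3.722 mm, so A is larger.
Final answer: A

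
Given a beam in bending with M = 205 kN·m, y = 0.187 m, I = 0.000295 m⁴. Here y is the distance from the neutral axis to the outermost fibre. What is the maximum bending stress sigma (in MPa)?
Model: a beam in bending, so sigma = (M·y) / I.
Convert to SI units:
  M = 205 kN·m = 205000 N·m
Substitute:
  sigma = (205000 × 0.187) / 0.000295
  sigma = 1.299 × 10⁸ Pa
Convert: sigma = 1.299 × 10⁸ Pa = 129.9 MPa
Final answer: sigma = 129.9 MPa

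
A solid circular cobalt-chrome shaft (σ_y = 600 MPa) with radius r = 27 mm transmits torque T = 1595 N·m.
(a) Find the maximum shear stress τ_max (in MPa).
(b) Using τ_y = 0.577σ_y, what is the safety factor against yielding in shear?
(a) For a solid circular shaft, τ_max = T·r/J with J = π·r^4/2, i.e. τ_max = 2·T / (π·r^3). Convert r = 27 mm = 0.027 m.
  τ_max = (2 × 1595) / (π × 0.027^3) = 5.159 × 10⁷ Pa = 51.59 MPa
(b) τ_y = 0.577 × 600 = 346.2 MPa
  SF = τ_y/τ_max = 346.2 / 51.59 = 6.711
Final answer: (a) τ_max = 51.59 MPa, (b) SF = 6.711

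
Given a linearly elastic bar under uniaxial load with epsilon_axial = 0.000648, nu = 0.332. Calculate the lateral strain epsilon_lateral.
Model: a linearly elastic bar under uniaxial load, so epsilon_lateral = -nu·epsilon_axial.
Substitute:
  epsilon_lateral = -(0.332 × 0.000648)
  epsilon_lateral = -0.0002151
Final answer: epsilon_lateral = -0.0002151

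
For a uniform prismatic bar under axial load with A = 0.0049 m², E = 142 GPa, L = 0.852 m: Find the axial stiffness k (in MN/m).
Model: a uniform prismatic bar under axial load, so k = (A·E) / L.
Convert to SI units:
  E = 142 GPa = 1.42 × 10¹¹ Pa
Substitute:
  k = (0.0049 × (1.42 × 10¹¹)) / 0.852
  k = 8.167 × 10⁸ N/m
Convert: k = 8.167 × 10⁸ N/m = 816.7 MN/m
Final answer: k = 816.7 MN/m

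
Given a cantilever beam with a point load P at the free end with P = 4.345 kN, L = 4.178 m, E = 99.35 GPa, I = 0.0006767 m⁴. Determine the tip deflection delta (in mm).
Model: a cantilever beam with a point load P at the free end, so delta = (P·L^3) / (3·E·I).
Convert to SI units:
  P = 4.345 kN = 4345 N
  E = 99.35 GPa = 9.935 × 10¹⁰ Pa
Substitute:
  delta = (4345 × 4.178^3) / (3 × (9.935 × 10¹⁰) × 0.0006767)
  delta = 0.001571 m
Convert: delta = 0.001571 m = 1.571 mm
Final answer: delta = 1.571 mm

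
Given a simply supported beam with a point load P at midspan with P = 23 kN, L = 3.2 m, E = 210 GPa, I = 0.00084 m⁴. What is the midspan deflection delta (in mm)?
Model: a simply supported beam with a point load P at midspan, so delta = (P·L^3) / (48·E·I).
Convert to SI units:
  P = 23 kN = 23000 N
  E = 210 GPa = 2.1 × 10¹¹ Pa
Substitute:
  delta = (23000 × 3.2^3) / (48 × (2.1 × 10¹¹) × 0.00084)
  delta = 8.901 × 10⁻⁵ m
Convert: delta = 8.901 × 10⁻⁵ m = 0.08901 mm
Final answer: delta = 0.08901 mm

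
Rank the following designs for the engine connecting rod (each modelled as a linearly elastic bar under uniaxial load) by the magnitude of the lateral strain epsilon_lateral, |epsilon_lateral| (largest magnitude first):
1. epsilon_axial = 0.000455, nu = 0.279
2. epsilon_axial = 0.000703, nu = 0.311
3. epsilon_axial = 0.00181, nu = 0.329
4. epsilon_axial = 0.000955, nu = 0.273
Model: a linearly elastic bar under uniaxial load, so epsilon_lateral = -nu·epsilon_axial (SI units).
  Case 1: epsilon_lateral = -(0.279 × 0.000455) = -0.0001269
  Case 2: epsilon_lateral = -(0.311 × 0.000703) = -0.0002186
  Case 3: epsilon_lateral = -(0.329 × 0.00181) = -0.0005955
  Case 4: epsilon_lateral = -(0.273 × 0.000955) = -0.0002607
Ordering by |epsilon_lateral|: 0.0005955 (case 3) > 0.0002607 (case 4) > 0.0002186 (case 2) > 0.0001269 (case 1)
Final answer: 3, 4, 2, 1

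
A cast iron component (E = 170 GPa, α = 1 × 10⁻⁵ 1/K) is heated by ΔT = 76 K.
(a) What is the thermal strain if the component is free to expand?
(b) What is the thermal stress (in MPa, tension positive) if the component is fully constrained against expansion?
(a) Free thermal strain ε_th = α·ΔT = (1 × 10⁻⁵) × 76 = 0.00076
(b) Fully constrained, the expansion is suppressed, so σ = -E·α·ΔT. Convert E = 170 GPa = 1.7 × 10¹¹ Pa.
  σ = -(1.7 × 10¹¹) × (1 × 10⁻⁵) × 76 = -1.292 × 10⁸ Pa = -129.2 MPa (compressive)
Final answer: (a) ε_th = 0.00076, (b) σ = -129.2 MPa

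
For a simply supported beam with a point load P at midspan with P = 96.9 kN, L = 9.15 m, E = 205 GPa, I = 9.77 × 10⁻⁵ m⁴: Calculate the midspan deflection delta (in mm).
Model: a simply supported beam with a point load P at midspan, so delta = (P·L^3) / (48·E·I).
Convert to SI units:
  P = 96.9 kN = 96900 N
  E = 205 GPa = 2.05 × 10¹¹ Pa
Substitute:
  delta = (96900 × 9.15^3) / (48 × (2.05 × 10¹¹) × (9.77 × 10⁻⁵))
  delta = 0.07721 m
Convert: delta = 0.07721 m = 77.21 mm
Final answer: delta = 77.21 mm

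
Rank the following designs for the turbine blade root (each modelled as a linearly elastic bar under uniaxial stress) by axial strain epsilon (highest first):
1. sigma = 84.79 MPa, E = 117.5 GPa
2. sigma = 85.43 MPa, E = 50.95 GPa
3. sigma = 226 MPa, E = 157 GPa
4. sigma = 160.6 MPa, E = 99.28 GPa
Model: a linearly elastic bar under uniaxial stress, so epsilon = sigma / E (SI units).
  Case 1: epsilon = (8.479 × 10⁷) / (1.175 × 10¹¹) = 0.0007216
  Case 2: epsilon = (8.543 × 10⁷) / (5.095 × 10¹⁰) = 0.001677
  Case 3: epsilon = (2.26 × 10⁸) / (1.57 × 10¹¹) = 0.001439
  Case 4: epsilon = (1.606 × 10⁸) / (9.928 × 10¹⁰) = 0.001618
Ordering: 0.001677 (case 2) > 0.001618 (case 4) > 0.001439 (case 3) > 0.0007216 (case 1)
Final answer: 2, 4, 3, 1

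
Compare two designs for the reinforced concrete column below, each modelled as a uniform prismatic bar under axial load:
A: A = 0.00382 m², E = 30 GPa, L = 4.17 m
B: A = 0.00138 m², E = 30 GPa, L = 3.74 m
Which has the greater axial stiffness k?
Model: a uniform prismatic bar under axial load, so k = (A·E) / L (SI units).
  A: k = (0.00382 × (3 × 10¹⁰)) / 4.17 = 2.748 × 10⁷ N/m = 27.48 MN/m
  B: k = (0.00138 × (3 × 10¹⁰)) / 3.74 = 1.107 × 10⁷ N/m = 11.07 MN/m
27.48 MN/m > 11.07 MN/m, so A is larger.
Final answer: A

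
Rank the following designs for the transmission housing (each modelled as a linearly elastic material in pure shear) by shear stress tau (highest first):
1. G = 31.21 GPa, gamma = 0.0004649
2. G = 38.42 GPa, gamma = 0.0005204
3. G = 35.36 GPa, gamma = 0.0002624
Model: a linearly elastic material in pure shear, so tau = G·gamma (SI units).
  Case 1: tau = (3.121 × 10¹⁰) × 0.0004649 = 1.451 × 10⁷ Pa = 14.51 MPa
  Case 2: tau = (3.842 × 10¹⁰) × 0.0005204 = 1.999 × 10⁷ Pa = 19.99 MPa
  Case 3: tau = (3.536 × 10¹⁰) × 0.0002624 = 9.278 × 10⁶ Pa = 9.278 MPa
Ordering: 19.99 MPa (case 2) > 14.51 MPa (case 1) > 9.278 MPa (case 3)
Final answer: 2, 1, 3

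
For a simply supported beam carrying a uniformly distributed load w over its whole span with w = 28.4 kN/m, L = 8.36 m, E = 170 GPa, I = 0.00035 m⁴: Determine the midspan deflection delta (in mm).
Model: a simply supported beam carrying a uniformly distributed load w over its whole span, so delta = (5·w·L^4) / (384·E·I).
Convert to SI units:
  w = 28.4 kN/m = 28400 N/m
  E = 170 GPa = 1.7 × 10¹¹ Pa
Substitute:
  delta = (5 × 28400 × 8.36^4) / (384 × (1.7 × 10¹¹) × 0.00035)
  delta = 0.03036 m
Convert: delta = 0.03036 m = 30.36 mm
Final answer: delta = 30.36 mm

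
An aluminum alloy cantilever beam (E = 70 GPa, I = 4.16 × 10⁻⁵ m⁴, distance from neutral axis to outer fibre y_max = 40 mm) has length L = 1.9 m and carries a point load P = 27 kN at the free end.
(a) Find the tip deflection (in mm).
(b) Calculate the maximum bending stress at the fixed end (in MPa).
(a) Tip deflection of a cantilever with an end point load: δ = P·L^3 / (3·E·I). Convert P = 27 kN = 27000 N, E = 70 GPa = 7 × 10¹⁰ Pa.
  δ = (27000 × 1.9^3) / (3 × (7 × 10¹⁰) × (4.16 × 10⁻⁵)) = 0.0212 m = 21.2 mm
(b) Maximum bending moment at the fixed end: M = P·L = 27000 × 1.9 = 51300 N·m. Convert y_max = 40 mm = 0.04 m.
  σ = M·y_max / I = (51300 × 0.04) / (4.16 × 10⁻⁵) = 4.933 × 10⁷ Pa = 49.33 MPa
Final answer: (a) δ = 21.2 mm, (b) σ = 49.33 MPa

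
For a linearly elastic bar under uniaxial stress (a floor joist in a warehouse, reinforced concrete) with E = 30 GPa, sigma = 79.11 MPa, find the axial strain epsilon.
Model: a linearly elastic bar under uniaxial stress, so sigma = E·epsilon.
Solve for epsilon: epsilon = sigma / E.
Convert to SI units:
  E = 30 GPa = 3 × 10¹⁰ Pa
  sigma = 79.11 MPa = 7.911 × 10⁷ Pa
Substitute:
  epsilon = (7.911 × 10⁷) / (3 × 10¹⁰)
  epsilon = 0.002637
Final answer: epsilon = 0.002637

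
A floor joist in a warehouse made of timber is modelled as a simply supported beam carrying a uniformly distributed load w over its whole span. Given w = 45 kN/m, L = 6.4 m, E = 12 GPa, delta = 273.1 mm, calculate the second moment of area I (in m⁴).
Model: a simply supported beam carrying a uniformly distributed load w over its whole span, so delta = (5·w·L^4) / (384·E·I).
Solve for I: I = (5·w·L^4) / (384·delta·E).
Convert to SI units:
  w = 45 kN/m = 45000 N/m
  E = 12 GPa = 1.2 × 10¹⁰ Pa
  delta = 273.1 mm = 0.2731 m
Substitute:
  I = (5 × 45000 × 6.4^4) / (384 × 0.2731 × (1.2 × 10¹⁰))
  I = 0.0003 m⁴
Final answer: I = 0.0003 m⁴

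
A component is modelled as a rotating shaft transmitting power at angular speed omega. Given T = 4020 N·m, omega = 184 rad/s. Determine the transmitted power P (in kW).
Model: a rotating shaft transmitting power at angular speed omega, so P = T·omega.
Substitute:
  P = 4020 × 184
  P = 739700 W
Convert: P = 739700 W = 739.7 kW
Final answer: P = 739.7 kW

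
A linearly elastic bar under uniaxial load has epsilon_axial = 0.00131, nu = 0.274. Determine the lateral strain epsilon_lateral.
Model: a linearly elastic bar under uniaxial load, so epsilon_lateral = -nu·epsilon_axial.
Substitute:
  epsilon_lateral = -(0.274 × 0.00131)
  epsilon_lateral = -0.0003589
Final answer: epsilon_lateral = -0.0003589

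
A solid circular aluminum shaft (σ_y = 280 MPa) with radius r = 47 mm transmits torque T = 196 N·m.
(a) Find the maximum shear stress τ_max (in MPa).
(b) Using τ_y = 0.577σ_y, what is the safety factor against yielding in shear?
(a) For a solid circular shaft, τ_max = T·r/J with J = π·r^4/2, i.e. τ_max = 2·T / (π·r^3). Convert r = 47 mm = 0.047 m.
  τ_max = (2 × 196) / (π × 0.047^3) = 1.202 × 10⁶ Pa = 1.202 MPa
(b) τ_y = 0.577 × 280 = 161.56 MPa
  SF = τ_y/τ_max = 161.56 / 1.202 = 134.4
Final answer: (a) τ_max = 1.202 MPa, (b) SF = 134.4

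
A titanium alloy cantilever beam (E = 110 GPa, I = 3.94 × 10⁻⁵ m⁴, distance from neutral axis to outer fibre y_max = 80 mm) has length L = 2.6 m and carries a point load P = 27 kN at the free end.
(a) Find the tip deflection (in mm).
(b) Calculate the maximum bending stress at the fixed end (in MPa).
(a) Tip deflection of a cantilever with an end point load: δ = P·L^3 / (3·E·I). Convert P = 27 kN = 27000 N, E = 110 GPa = 1.1 × 10¹¹ Pa.
  δ = (27000 × 2.6^3) / (3 × (1.1 × 10¹¹) × (3.94 × 10⁻⁵)) = 0.0365 m = 36.5 mm
(b) Maximum bending moment at the fixed end: M = P·L = 27000 × 2.6 = 70200 N·m. Convert y_max = 80 mm = 0.08 m.
  σ = M·y_max / I = (70200 × 0.08) / (3.94 × 10⁻⁵) = 1.425 × 10⁸ Pa = 142.5 MPa
Final answer: (a) δ = 36.5 mm, (b) σ = 142.5 MPa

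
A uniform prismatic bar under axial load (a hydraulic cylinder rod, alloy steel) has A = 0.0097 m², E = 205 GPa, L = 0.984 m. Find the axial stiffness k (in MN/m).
Model: a uniform prismatic bar under axial load, so k = (A·E) / L.
Convert to SI units:
  E = 205 GPa = 2.05 × 10¹¹ Pa
Substitute:
  k = (0.0097 × (2.05 × 10¹¹)) / 0.984
  k = 2.021 × 10⁹ N/m
Convert: k = 2.021 × 10⁹ N/m = 2021 MN/m
Final answer: k = 2021 MN/m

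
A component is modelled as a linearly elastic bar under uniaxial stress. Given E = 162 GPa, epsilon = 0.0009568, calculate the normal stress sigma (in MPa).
Model: a linearly elastic bar under uniaxial stress, so epsilon = sigma / E.
Solve for sigma: sigma = epsilon·E.
Convert to SI units:
  E = 162 GPa = 1.62 × 10¹¹ Pa
Substitute:
  sigma = 0.0009568 × (1.62 × 10¹¹)
  sigma = 1.55 × 10⁸ Pa
Convert: sigma = 1.55 × 10⁸ Pa = 155 MPa
Final answer: sigma = 155 MPa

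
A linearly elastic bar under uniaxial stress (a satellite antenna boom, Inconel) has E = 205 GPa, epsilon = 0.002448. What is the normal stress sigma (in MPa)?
Model: a linearly elastic bar under uniaxial stress, so sigma = E·epsilon.
Convert to SI units:
  E = 205 GPa = 2.05 × 10¹¹ Pa
Substitute:
  sigma = (2.05 × 10¹¹) × 0.002448
  sigma = 5.018 × 10⁸ Pa
Convert: sigma = 5.018 × 10⁸ Pa = 501.8 MPa
Final answer: sigma = 501.8 MPa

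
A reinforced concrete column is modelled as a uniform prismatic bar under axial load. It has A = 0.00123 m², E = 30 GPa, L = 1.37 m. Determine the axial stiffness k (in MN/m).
Model: a uniform prismatic bar under axial load, so k = (A·E) / L.
Convert to SI units:
  E = 30 GPa = 3 × 10¹⁰ Pa
Substitute:
  k = (0.00123 × (3 × 10¹⁰)) / 1.37
  k = 2.693 × 10⁷ N/m
Convert: k = 2.693 × 10⁷ N/m = 26.93 MN/m
Final answer: k = 26.93 MN/m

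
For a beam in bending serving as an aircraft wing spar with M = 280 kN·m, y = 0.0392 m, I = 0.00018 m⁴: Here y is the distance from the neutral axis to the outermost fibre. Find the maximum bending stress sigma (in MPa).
Model: a beam in bending, so sigma = (M·y) / I.
Convert to SI units:
  M = 280 kN·m = 280000 N·m
Substitute:
  sigma = (280000 × 0.0392) / 0.00018
  sigma = 6.098 × 10⁷ Pa
Convert: sigma = 6.098 × 10⁷ Pa = 60.98 MPa
Final answer: sigma = 60.98 MPa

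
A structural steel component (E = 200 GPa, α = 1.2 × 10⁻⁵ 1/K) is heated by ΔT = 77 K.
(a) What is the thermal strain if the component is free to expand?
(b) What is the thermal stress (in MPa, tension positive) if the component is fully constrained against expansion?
(a) Free thermal strain ε_th = α·ΔT = (1.2 × 10⁻⁵) × 77 = 0.000924
(b) Fully constrained, the expansion is suppressed, so σ = -E·α·ΔT. Convert E = 200 GPa = 2 × 10¹¹ Pa.
  σ = -(2 × 10¹¹) × (1.2 × 10⁻⁵) × 77 = -1.848 × 10⁸ Pa = -184.8 MPa (compressive)
Final answer: (a) ε_th = 0.000924, (b) σ = -184.8 MPa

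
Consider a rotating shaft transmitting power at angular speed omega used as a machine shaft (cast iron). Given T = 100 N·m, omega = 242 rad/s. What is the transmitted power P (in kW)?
Model: a rotating shaft transmitting power at angular speed omega, so P = T·omega.
Substitute:
  P = 100 × 242
  P = 24200 W
Convert: P = 24200 W = 24.2 kW
Final answer: P = 24.2 kW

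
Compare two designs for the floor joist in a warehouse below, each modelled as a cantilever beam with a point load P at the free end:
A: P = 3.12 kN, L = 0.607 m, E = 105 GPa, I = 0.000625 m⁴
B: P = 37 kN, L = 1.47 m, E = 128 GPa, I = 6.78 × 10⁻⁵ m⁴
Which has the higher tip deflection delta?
Model: a cantilever beam with a point load P at the free end, so delta = (P·L^3) / (3·E·I) (SI units).
  A: delta = (3120 × 0.607^3) / (3 × (1.05 × 10¹¹) × 0.000625) = 3.544 × 10⁻⁶ m = 0.003544 mm
  B: delta = (37000 × 1.47^3) / (3 × (1.28 × 10¹¹) × (6.78 × 10⁻⁵)) = 0.004514 m = 4.514 mm
4.514 mm > 0.003544 mm, so B is larger.
Final answer: B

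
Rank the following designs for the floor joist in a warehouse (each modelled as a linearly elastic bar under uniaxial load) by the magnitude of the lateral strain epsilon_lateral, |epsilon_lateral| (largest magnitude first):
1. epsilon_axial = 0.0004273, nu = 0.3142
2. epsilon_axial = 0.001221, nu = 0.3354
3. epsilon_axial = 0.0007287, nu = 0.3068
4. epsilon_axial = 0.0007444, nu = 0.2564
Model: a linearly elastic bar under uniaxial load, so epsilon_lateral = -nu·epsilon_axial (SI units).
  Case 1: epsilon_lateral = -(0.3142 × 0.0004273) = -0.0001343
  Case 2: epsilon_lateral = -(0.3354 × 0.001221) = -0.0004095
  Case 3: epsilon_lateral = -(0.3068 × 0.0007287) = -0.0002236
  Case 4: epsilon_lateral = -(0.2564 × 0.0007444) = -0.0001909
Ordering by |epsilon_lateral|: 0.0004095 (case 2) > 0.0002236 (case 3) > 0.0001909 (case 4) > 0.0001343 (case 1)
Final answer: 2, 3, 4, 1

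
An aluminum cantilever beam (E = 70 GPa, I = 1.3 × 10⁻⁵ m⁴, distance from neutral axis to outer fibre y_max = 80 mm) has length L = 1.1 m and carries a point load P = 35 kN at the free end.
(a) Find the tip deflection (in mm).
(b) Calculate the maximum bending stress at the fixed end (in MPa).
(a) Tip deflection of a cantilever with an end point load: δ = P·L^3 / (3·E·I). Convert P = 35 kN = 35000 N, E = 70 GPa = 7 × 10¹⁰ Pa.
  δ = (35000 × 1.1^3) / (3 × (7 × 10¹⁰) × (1.3 × 10⁻⁵)) = 0.01706 m = 17.06 mm
(b) Maximum bending moment at the fixed end: M = P·L = 35000 × 1.1 = 38500 N·m. Convert y_max = 80 mm = 0.08 m.
  σ = M·y_max / I = (38500 × 0.08) / (1.3 × 10⁻⁵) = 2.369 × 10⁸ Pa = 236.9 MPa
Final answer: (a) δ = 17.06 mm, (b) σ = 236.9 MPa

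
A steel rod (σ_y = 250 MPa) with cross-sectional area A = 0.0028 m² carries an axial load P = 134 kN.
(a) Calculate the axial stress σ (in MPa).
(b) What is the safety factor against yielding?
(a) Axial stress σ = P/A. Convert P = 134 kN = 134000 N.
  σ = 134000 / 0.0028 = 4.786 × 10⁷ Pa = 47.86 MPa
(b) Safety factor SF = σ_y/σ = 250 / 47.86 = 5.224
Final answer: (a) σ = 47.86 MPa, (b) SF = 5.224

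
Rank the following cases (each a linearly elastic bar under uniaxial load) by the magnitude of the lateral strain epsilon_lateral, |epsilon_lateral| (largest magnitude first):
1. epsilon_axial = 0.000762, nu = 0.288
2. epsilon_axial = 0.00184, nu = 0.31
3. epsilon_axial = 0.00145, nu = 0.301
Model: a linearly elastic bar under uniaxial load, so epsilon_lateral = -nu·epsilon_axial (SI units).
  Case 1: epsilon_lateral = -(0.288 × 0.000762) = -0.0002195
  Case 2: epsilon_lateral = -(0.31 × 0.00184) = -0.0005704
  Case 3: epsilon_lateral = -(0.301 × 0.00145) = -0.0004364
Ordering by |epsilon_lateral|: 0.0005704 (case 2) > 0.0004364 (case 3) > 0.0002195 (case 1)
Final answer: 2, 3, 1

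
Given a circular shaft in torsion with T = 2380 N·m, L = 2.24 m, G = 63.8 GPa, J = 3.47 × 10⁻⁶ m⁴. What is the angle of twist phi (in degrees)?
Model: a circular shaft in torsion, so phi = (T·L) / (G·J).
Convert to SI units:
  G = 63.8 GPa = 6.38 × 10¹⁰ Pa
Substitute:
  phi = (2380 × 2.24) / ((6.38 × 10¹⁰) × (3.47 × 10⁻⁶))
  phi = 0.02408 rad
Convert to degrees: phi = 0.02408 × 180/π = 1.38°
Final answer: phi = 1.38°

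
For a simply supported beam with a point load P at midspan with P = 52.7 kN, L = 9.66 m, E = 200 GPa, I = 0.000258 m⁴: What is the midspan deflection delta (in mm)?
Model: a simply supported beam with a point load P at midspan, so delta = (P·L^3) / (48·E·I).
Convert to SI units:
  P = 52.7 kN = 52700 N
  E = 200 GPa = 2 × 10¹¹ Pa
Substitute:
  delta = (52700 × 9.66^3) / (48 × (2 × 10¹¹) × 0.000258)
  delta = 0.01918 m
Convert: delta = 0.01918 m = 19.18 mm
Final answer: delta = 19.18 mm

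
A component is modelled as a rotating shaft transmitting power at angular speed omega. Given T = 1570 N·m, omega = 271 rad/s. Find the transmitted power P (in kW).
Model: a rotating shaft transmitting power at angular speed omega, so P = T·omega.
Substitute:
  P = 1570 × 271
  P = 425500 W
Convert: P = 425500 W = 425.5 kW
Final answer: P = 425.5 kW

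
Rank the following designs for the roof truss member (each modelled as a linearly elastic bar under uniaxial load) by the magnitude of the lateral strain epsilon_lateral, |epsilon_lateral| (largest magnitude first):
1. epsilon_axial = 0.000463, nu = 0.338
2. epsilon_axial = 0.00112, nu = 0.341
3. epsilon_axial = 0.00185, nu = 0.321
Model: a linearly elastic bar under uniaxial load, so epsilon_lateral = -nu·epsilon_axial (SI units).
  Case 1: epsilon_lateral = -(0.338 × 0.000463) = -0.0001565
  Case 2: epsilon_lateral = -(0.341 × 0.00112) = -0.0003819
  Case 3: epsilon_lateral = -(0.321 × 0.00185) = -0.0005939
Ordering by |epsilon_lateral|: 0.0005939 (case 3) > 0.0003819 (case 2) > 0.0001565 (case 1)
Final answer: 3, 2, 1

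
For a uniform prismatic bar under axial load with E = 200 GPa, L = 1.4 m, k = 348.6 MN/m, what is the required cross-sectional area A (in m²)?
Model: a uniform prismatic bar under axial load, so k = (A·E) / L.
Solve for A: A = (k·L) / E.
Convert to SI units:
  E = 200 GPa = 2 × 10¹¹ Pa
  k = 348.6 MN/m = 3.486 × 10⁸ N/m
Substitute:
  A = ((3.486 × 10⁸) × 1.4) / (2 × 10¹¹)
  A = 0.00244 m²
Final answer: A = 0.00244 m²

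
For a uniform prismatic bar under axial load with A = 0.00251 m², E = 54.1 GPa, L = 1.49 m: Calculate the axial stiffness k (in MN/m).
Model: a uniform prismatic bar under axial load, so k = (A·E) / L.
Convert to SI units:
  E = 54.1 GPa = 5.41 × 10¹⁰ Pa
Substitute:
  k = (0.00251 × (5.41 × 10¹⁰)) / 1.49
  k = 9.113 × 10⁷ N/m
Convert: k = 9.113 × 10⁷ N/m = 91.13 MN/m
Final answer: k = 91.13 MN/m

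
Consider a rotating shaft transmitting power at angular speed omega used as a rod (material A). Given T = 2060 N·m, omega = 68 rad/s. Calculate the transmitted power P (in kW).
Model: a rotating shaft transmitting power at angular speed omega, so P = T·omega.
Substitute:
  P = 2060 × 68
  P = 140100 W
Convert: P = 140100 W = 140.1 kW
Final answer: P = 140.1 kW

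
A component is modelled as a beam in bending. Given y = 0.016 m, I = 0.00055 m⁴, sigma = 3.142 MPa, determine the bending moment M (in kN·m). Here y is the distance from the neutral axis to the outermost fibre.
Model: a beam in bending, so sigma = (M·y) / I.
Solve for M: M = (sigma·I) / y.
Convert to SI units:
  sigma = 3.142 MPa = 3.142 × 10⁶ Pa
Substitute:
  M = ((3.142 × 10⁶) × 0.00055) / 0.016
  M = 108000 N·m
Convert: M = 108000 N·m = 108 kN·m
Final answer: M = 108 kN·m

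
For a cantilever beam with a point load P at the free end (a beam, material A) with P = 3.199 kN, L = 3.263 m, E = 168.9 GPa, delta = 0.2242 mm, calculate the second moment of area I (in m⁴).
Model: a cantilever beam with a point load P at the free end, so delta = (P·L^3) / (3·E·I).
Solve for I: I = (P·L^3) / (3·delta·E).
Convert to SI units:
  P = 3.199 kN = 3199 N
  E = 168.9 GPa = 1.689 × 10¹¹ Pa
  delta = 0.2242 mm = 0.0002242 m
Substitute:
  I = (3199 × 3.263^3) / (3 × 0.0002242 × (1.689 × 10¹¹))
  I = 0.0009783 m⁴
Final answer: I = 0.0009783 m⁴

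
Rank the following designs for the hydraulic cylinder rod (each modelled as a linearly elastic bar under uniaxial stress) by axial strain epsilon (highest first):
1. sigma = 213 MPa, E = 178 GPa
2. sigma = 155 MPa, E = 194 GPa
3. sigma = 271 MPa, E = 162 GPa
Model: a linearly elastic bar under uniaxial stress, so epsilon = sigma / E (SI units).
  Case 1: epsilon = (2.13 × 10⁸) / (1.78 × 10¹¹) = 0.001197
  Case 2: epsilon = (1.55 × 10⁸) / (1.94 × 10¹¹) = 0.000799
  Case 3: epsilon = (2.71 × 10⁸) / (1.62 × 10¹¹) = 0.001673
Ordering: 0.001673 (case 3) > 0.001197 (case 1) > 0.000799 (case 2)
Final answer: 3, 1, 2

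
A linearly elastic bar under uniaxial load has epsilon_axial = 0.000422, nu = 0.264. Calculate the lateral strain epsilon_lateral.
Model: a linearly elastic bar under uniaxial load, so epsilon_lateral = -nu·epsilon_axial.
Substitute:
  epsilon_lateral = -(0.264 × 0.000422)
  epsilon_lateral = -0.0001114
Final answer: epsilon_lateral = -0.0001114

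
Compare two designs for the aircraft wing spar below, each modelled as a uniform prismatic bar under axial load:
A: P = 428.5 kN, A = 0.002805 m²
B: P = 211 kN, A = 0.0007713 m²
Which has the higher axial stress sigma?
Model: a uniform prismatic bar under axial load, so sigma = P / A (SI units).
  A: sigma = 428500 / 0.002805 = 1.528 × 10⁸ Pa = 152.8 MPa
  B: sigma = 211000 / 0.0007713 = 2.736 × 10⁸ Pa = 273.6 MPa
273.6 MPa > 152.8 MPa, so B is larger.
Final answer: B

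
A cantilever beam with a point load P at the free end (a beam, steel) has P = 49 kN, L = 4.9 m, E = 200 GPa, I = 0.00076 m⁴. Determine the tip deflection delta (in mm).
Model: a cantilever beam with a point load P at the free end, so delta = (P·L^3) / (3·E·I).
Convert to SI units:
  P = 49 kN = 49000 N
  E = 200 GPa = 2 × 10¹¹ Pa
Substitute:
  delta = (49000 × 4.9^3) / (3 × (2 × 10¹¹) × 0.00076)
  delta = 0.01264 m
Convert: delta = 0.01264 m = 12.64 mm
Final answer: delta = 12.64 mm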